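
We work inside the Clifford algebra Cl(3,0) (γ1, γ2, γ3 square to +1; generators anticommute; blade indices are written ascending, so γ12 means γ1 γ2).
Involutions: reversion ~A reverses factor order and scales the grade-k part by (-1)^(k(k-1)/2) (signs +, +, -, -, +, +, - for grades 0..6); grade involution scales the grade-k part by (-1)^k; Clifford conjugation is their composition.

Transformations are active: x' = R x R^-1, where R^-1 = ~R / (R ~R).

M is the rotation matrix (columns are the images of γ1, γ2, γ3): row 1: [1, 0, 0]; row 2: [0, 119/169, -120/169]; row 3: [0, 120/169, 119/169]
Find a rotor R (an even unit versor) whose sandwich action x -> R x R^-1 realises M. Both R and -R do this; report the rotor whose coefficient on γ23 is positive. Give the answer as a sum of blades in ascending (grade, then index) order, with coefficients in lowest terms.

Method: write R = a + b12*γ12 + b13*γ13 + b23*γ23 with a^2 + b12^2 + b13^2 + b23^2 = 1 (so R^-1 = ~R). Expanding the columns R e_j ~R gives tr M = 4a^2 - 1 and, from the antisymmetric part, M21 - M12 = -4a*b12, M13 - M31 = 4a*b13, M32 - M23 = -4a*b23.
Here tr M = 407/169, so a^2 = (1 + tr M)/4 = 144/169 and a = ±12/13. Taking a = 12/13: M21 - M12 = 0, M13 - M31 = 0, M32 - M23 = 240/169, giving b12 = 0, b13 = 0, b23 = -5/13, i.e. R = 12/13 - 5/13*γ23.
Its γ23 coefficient is negative, so report the other preimage -R.
Answer: -12/13 + 5/13*γ23. Recall the cover is two-to-one: with M of trace 407/169, both preimages act alike, and the stated γ23 sign chooses the sheet.


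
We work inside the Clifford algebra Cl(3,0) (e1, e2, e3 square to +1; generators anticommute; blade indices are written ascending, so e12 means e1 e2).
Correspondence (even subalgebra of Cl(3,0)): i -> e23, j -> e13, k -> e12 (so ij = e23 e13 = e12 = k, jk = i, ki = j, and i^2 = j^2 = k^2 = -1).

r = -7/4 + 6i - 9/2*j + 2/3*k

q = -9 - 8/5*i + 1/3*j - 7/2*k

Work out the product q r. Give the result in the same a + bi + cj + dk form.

In blades: q = -9 - 7/2*e12 + 1/3*e13 - 8/5*e23, r = -7/4 + 2/3*e12 - 9/2*e13 + 6*e23.
Distribute q over r term by term (generator squares from the signature, products reordered to ascending indices): (-9)*r = 63/4 - 6*e12 + 81/2*e13 - 54*e23; (-7/2*e12)*r = 7/3 + 49/8*e12 - 21*e13 - 63/4*e23; (1/3*e13)*r = 3/2 - 2*e12 - 7/12*e13 + 2/9*e23; (-8/5*e23)*r = 48/5 + 36/5*e12 + 16/15*e13 + 14/5*e23.
Sum: 1751/60 + 213/40*e12 + 1199/60*e13 - 12011/180*e23; translating back through the correspondence:
Answer: 1751/60 - 12011/180*i + 1199/60*j + 213/40*k


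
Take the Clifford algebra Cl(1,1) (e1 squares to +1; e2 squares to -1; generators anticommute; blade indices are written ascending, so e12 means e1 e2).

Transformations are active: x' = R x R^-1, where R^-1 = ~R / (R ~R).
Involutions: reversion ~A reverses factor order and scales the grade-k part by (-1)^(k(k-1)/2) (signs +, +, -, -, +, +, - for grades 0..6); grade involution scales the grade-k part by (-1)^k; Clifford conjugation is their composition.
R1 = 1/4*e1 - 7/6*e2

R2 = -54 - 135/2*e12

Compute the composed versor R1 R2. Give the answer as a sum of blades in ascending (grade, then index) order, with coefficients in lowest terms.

Distribute over the terms of R1 (each basis-blade product reordered to ascending indices, repeated generators contracted through their squares):
(1/4*e1) R2 = -27/2*e1 - 135/8*e2
(-7/6*e2) R2 = 315/4*e1 + 63*e2
Summing the partial products and collecting blades:
Answer: 261/4*e1 + 369/8*e2


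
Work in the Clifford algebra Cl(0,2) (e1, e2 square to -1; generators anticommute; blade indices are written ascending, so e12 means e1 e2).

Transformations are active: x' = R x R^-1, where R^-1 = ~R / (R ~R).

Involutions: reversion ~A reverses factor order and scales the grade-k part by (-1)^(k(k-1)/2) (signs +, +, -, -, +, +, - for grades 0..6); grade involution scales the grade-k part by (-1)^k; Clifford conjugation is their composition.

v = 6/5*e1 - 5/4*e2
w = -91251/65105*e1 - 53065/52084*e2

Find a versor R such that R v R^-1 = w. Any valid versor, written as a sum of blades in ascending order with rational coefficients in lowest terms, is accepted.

Here q(v) = q(w) = -1201/400; the classical choice R = v + w = -2625/13021*e1 - 59085/26042*e2 then realises v -> w under the sandwich.
Answer: -2625/13021*e1 - 59085/26042*e2


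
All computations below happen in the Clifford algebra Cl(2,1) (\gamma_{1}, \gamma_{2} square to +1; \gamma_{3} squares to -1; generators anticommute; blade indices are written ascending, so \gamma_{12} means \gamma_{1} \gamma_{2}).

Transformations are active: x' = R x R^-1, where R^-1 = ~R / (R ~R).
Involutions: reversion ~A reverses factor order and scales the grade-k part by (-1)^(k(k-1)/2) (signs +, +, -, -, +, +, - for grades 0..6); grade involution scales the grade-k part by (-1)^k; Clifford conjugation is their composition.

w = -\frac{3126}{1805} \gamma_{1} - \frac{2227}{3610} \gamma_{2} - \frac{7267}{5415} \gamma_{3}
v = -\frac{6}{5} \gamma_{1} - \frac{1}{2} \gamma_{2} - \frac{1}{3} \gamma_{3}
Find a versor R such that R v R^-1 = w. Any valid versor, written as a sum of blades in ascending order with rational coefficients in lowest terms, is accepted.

Key observation: q(v) = q(w) = \frac{1421}{900} (sandwiches preserve the norm), so R = v + w = -\frac{5292}{1805} \gamma_{1} - \frac{2016}{1805} \gamma_{2} - \frac{3024}{1805} \gamma_{3} works whenever it is invertible — the component of v along it is kept and (v - w)/2 reverses, sending v to w.
Answer: -\frac{5292}{1805} \gamma_{1} - \frac{2016}{1805} \gamma_{2} - \frac{3024}{1805} \gamma_{3}


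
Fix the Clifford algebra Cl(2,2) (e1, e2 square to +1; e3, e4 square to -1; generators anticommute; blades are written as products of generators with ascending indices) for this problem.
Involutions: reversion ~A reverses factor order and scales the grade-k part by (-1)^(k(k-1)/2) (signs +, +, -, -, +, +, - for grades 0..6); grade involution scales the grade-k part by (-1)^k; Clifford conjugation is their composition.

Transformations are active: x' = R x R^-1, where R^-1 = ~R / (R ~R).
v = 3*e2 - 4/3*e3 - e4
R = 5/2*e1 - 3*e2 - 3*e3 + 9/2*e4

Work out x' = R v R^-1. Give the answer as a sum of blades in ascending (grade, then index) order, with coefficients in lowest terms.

~R = 5/2*e1 - 3*e2 - 3*e3 + 9/2*e4, and R ~R = -14, so R^-1 = ~R / (-14).
R v = -17/2 + 15/2*e1 e2 - 10/3*e1 e3 - 5/2*e1 e4 + 13*e2 e3 - 21/2*e2 e4 + 9*e3 e4
Answer: 85/28*e1 - 93/14*e2 - 97/42*e3 + 181/28*e4


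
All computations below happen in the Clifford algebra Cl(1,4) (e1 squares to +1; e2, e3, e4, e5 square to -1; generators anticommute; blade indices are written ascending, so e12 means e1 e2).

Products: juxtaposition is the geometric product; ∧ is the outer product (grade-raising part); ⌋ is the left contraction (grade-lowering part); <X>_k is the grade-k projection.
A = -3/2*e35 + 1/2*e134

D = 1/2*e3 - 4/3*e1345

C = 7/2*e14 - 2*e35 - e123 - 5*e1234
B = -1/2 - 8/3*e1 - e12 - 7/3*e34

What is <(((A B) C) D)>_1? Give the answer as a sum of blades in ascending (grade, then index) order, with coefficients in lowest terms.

step 1: 7/6*e1 - 4/3*e34 + 3/4*e35 - 7/2*e45 - 1/4*e134 + 4*e135 - 1/2*e234 + 3/2*e1235
step 2: 3/2 + 11/2*e1 - 5/4*e2 + 7/8*e3 + 49/12*e4 - 3/2*e5 - 11/3*e12 + 14/3*e13 + 1/2*e14 - 49/4*e15 - 7/6*e23 + 1/4*e24 - 4*e25 - 7*e34 + 61/6*e45 - 7/4*e123 + 4/3*e124 - 3/4*e125 - 7/3*e135 + 1/2*e145 - 35/6*e234 + 21*e245 - 14*e345 + 35/2*e1235 + 15/4*e1245 - 21/8*e1345 + 21/4*e2345 + 7/2*e12345
step 3: -63/16 - 21*e1 - 49/12*e2 + 17/12*e3 - 7/18*e4 - 49/8*e12 + 587/36*e13 - 21/2*e15 - 45/8*e23 + 245/12*e24 + 343/24*e34 + 17/12*e35 + 7/9*e45 - 179/6*e123 + 595/36*e125 + 7/4*e134 + 833/72*e135 + 7/48*e145 - 9/8*e234 + 2/9*e235 - 119/24*e245 - 9/4*e345 - 6*e1234 + 1/24*e1235 - 119/36*e1245 - 7/4*e1345 + 101/18*e2345 + 5/24*e12345
step 4: -21*e1 - 49/12*e2 + 17/12*e3 - 7/18*e4
Answer: -21*e1 - 49/12*e2 + 17/12*e3 - 7/18*e4


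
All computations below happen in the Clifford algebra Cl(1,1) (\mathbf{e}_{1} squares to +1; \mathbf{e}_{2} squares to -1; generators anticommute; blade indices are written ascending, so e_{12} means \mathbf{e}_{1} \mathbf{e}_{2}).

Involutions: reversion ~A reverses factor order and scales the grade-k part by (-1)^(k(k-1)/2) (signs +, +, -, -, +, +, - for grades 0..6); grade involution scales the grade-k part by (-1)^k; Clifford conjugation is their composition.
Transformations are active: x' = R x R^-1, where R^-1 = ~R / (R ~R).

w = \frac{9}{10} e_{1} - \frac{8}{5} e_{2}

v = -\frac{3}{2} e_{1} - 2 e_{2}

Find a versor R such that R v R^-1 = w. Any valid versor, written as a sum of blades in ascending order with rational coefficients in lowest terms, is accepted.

Why this works: both vectors square to -\frac{7}{4}, so q(v) = q(w) and R = v + w = -\frac{3}{5} e_{1} - \frac{18}{5} e_{2} carries v to w — its own direction survives, the complement (v - w)/2 flips.
Answer: -\frac{3}{5} e_{1} - \frac{18}{5} e_{2}


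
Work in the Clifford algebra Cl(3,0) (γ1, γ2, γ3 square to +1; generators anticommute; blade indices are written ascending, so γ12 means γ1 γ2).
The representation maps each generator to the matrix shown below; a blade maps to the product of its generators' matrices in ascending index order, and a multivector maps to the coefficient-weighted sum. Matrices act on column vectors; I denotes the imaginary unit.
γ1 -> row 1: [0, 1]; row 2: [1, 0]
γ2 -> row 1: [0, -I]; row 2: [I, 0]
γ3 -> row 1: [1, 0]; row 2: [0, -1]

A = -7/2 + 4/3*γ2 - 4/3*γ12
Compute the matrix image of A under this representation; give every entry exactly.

Bivector images (products of the table entries): rho(γ12) = rho(γ1)rho(γ2) = row 1: [I, 0]; row 2: [0, -I].
M = (-7/2)*1 + (4/3)*rho(γ2) + (-4/3)*rho(γ12), summed entrywise (1 is the identity matrix):
Answer: row 1: [-7/2 - 4*I/3, -4*I/3]; row 2: [4*I/3, -7/2 + 4*I/3]


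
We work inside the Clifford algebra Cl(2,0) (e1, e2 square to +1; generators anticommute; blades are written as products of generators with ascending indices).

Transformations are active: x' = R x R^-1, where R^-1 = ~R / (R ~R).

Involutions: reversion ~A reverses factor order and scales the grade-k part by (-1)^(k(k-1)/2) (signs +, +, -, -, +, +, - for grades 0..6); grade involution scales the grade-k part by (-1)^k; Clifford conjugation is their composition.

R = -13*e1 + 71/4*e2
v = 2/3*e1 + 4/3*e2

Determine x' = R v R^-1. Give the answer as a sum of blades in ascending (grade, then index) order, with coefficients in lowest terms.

~R = -13*e1 + 71/4*e2, and R ~R = 7745/16, so R^-1 = ~R / (7745/16).
R v = 15 - 175/6*e1 e2
Answer: -6842/4647*e1 - 1084/4647*e2


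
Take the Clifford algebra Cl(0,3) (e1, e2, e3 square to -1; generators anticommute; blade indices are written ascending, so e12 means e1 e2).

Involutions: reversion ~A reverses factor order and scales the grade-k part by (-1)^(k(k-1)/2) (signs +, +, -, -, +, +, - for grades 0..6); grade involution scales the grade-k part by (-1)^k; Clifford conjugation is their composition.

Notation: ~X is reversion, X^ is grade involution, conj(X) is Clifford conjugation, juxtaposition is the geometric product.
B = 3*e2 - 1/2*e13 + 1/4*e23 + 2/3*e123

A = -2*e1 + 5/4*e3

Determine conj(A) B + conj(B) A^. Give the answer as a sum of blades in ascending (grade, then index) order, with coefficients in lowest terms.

first term: 5/8*e1 - 5/16*e2 + e3 + 41/6*e12 + 29/12*e23 + 1/2*e123
second term: 5/8*e1 - 5/16*e2 + e3 + 41/6*e12 + 29/12*e23 - 1/2*e123
Answer: 5/4*e1 - 5/8*e2 + 2*e3 + 41/3*e12 + 29/6*e23


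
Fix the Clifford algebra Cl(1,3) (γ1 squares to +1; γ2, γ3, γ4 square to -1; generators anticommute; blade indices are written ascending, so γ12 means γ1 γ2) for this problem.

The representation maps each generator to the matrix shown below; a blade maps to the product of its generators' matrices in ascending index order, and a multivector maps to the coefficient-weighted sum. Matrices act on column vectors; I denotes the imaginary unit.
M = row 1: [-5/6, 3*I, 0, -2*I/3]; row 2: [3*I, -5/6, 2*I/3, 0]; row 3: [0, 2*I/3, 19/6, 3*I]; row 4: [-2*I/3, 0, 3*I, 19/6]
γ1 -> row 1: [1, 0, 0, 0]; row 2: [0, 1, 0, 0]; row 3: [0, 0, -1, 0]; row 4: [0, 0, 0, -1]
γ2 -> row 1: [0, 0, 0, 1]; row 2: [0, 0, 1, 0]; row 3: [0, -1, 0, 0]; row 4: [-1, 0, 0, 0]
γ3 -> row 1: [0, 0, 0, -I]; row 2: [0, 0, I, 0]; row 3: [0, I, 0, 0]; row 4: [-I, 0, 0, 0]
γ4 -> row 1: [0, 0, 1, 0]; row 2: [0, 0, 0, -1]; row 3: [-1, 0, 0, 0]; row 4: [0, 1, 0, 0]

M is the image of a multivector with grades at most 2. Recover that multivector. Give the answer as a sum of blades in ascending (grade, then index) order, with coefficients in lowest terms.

Method: the blade images are trace-orthogonal — tr(rho(e_A) rho(e_B)^-1) = 4 if A = B and 0 otherwise — and rho(e_A)^-1 = (e_A)^2 * rho(e_A) with (e_A)^2 = +1 or -1, so the coefficient of e_A in the preimage is (e_A)^2 * tr(M rho(e_A))/4.
Nonzero projections over blades of grade <= 2: 1: (1)^2 = +1, tr(M 1) = 14/3, coefficient 7/6; γ1: (γ1)^2 = +1, tr(M rho(γ1)) = -8, coefficient -2; γ3: (γ3)^2 = -1, tr(M rho(γ3)) = -8/3, coefficient 2/3; γ34: (γ34)^2 = -1, tr(M rho(γ34)) = 12, coefficient -3. Every other blade of grade <= 2 projects to 0.
Answer: 7/6 - 2*γ1 + 2/3*γ3 - 3*γ34


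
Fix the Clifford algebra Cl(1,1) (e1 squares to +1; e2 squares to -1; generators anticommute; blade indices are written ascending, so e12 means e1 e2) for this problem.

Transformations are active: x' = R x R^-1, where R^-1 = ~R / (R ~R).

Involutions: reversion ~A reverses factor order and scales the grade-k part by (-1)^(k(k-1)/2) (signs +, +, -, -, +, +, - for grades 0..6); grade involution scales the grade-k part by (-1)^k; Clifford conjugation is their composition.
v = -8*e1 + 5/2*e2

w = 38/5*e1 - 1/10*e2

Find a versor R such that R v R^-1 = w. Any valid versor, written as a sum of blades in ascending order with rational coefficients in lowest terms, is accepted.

Key observation: q(v) = q(w) = 231/4 (sandwiches preserve the norm), so R = v + w = -2/5*e1 + 12/5*e2 works whenever it is invertible — the component of v along it is kept and (v - w)/2 reverses, sending v to w.
Answer: -2/5*e1 + 12/5*e2


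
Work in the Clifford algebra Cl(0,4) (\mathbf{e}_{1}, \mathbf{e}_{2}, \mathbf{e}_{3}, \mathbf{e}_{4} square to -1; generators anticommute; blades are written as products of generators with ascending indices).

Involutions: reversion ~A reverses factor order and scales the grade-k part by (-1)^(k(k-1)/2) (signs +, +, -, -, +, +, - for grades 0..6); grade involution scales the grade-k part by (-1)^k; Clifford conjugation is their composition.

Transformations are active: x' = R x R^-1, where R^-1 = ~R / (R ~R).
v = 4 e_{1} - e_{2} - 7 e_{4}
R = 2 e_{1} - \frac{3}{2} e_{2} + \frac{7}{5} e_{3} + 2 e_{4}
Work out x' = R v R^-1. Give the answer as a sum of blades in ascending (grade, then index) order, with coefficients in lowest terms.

~R = 2 e_{1} - \frac{3}{2} e_{2} + \frac{7}{5} e_{3} + 2 e_{4}, and R ~R = -\frac{1221}{100}, so R^-1 = ~R / (-\frac{1221}{100}).
R v = \frac{9}{2} + 4 e_{1} e_{2} - \frac{28}{5} e_{1} e_{3} - 22 e_{1} e_{4} + \frac{7}{5} e_{2} e_{3} + \frac{25}{2} e_{2} e_{4} - \frac{49}{5} e_{3} e_{4}
Answer: -\frac{2228}{407} e_{1} + \frac{857}{407} e_{2} - \frac{420}{407} e_{3} + \frac{2249}{407} e_{4}


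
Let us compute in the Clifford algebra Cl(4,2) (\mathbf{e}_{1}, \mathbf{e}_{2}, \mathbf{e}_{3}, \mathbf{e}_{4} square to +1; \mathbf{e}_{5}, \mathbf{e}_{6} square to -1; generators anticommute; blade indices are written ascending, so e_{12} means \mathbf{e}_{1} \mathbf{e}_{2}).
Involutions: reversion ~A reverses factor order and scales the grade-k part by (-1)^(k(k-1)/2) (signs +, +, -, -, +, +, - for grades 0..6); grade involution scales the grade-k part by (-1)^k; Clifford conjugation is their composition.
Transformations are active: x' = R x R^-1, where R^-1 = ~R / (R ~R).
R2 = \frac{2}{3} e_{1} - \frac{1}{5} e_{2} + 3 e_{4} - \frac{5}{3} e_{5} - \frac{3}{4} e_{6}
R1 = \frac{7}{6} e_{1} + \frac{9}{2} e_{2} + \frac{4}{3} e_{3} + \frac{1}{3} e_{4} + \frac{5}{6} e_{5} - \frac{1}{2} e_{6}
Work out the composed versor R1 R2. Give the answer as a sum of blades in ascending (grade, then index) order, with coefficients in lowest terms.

Distribute over the terms of R2 (each basis-blade product reordered to ascending indices, repeated generators contracted through their squares):
R1 (\frac{2}{3} e_{1}) = \frac{7}{9} - 3 e_{12} - \frac{8}{9} e_{13} - \frac{2}{9} e_{14} - \frac{5}{9} e_{15} + \frac{1}{3} e_{16}
R1 (-\frac{1}{5} e_{2}) = -\frac{9}{10} - \frac{7}{30} e_{12} + \frac{4}{15} e_{23} + \frac{1}{15} e_{24} + \frac{1}{6} e_{25} - \frac{1}{10} e_{26}
R1 (3 e_{4}) = 1 + \frac{7}{2} e_{14} + \frac{27}{2} e_{24} + 4 e_{34} - \frac{5}{2} e_{45} + \frac{3}{2} e_{46}
R1 (-\frac{5}{3} e_{5}) = \frac{25}{18} - \frac{35}{18} e_{15} - \frac{15}{2} e_{25} - \frac{20}{9} e_{35} - \frac{5}{9} e_{45} - \frac{5}{6} e_{56}
R1 (-\frac{3}{4} e_{6}) = -\frac{3}{8} - \frac{7}{8} e_{16} - \frac{27}{8} e_{26} - e_{36} - \frac{1}{4} e_{46} - \frac{5}{8} e_{56}
Summing the partial products and collecting blades:
Answer: \frac{227}{120} - \frac{97}{30} e_{12} - \frac{8}{9} e_{13} + \frac{59}{18} e_{14} - \frac{5}{2} e_{15} - \frac{13}{24} e_{16} + \frac{4}{15} e_{23} + \frac{407}{30} e_{24} - \frac{22}{3} e_{25} - \frac{139}{40} e_{26} + 4 e_{34} - \frac{20}{9} e_{35} - e_{36} - \frac{55}{18} e_{45} + \frac{5}{4} e_{46} - \frac{35}{24} e_{56}


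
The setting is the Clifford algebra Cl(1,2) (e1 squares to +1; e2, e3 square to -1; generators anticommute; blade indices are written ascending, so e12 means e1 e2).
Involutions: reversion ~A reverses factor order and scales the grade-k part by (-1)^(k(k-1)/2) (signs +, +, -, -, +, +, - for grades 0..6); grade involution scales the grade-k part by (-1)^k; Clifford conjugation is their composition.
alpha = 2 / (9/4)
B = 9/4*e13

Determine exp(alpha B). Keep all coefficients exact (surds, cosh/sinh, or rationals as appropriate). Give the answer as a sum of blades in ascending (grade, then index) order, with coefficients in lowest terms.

B^2 = (9/4)^2*(e13)^2 = 81/16*(+1) = 81/16 (a basis 2-blade squares to minus the product of its generators' squares).
B^2 = 81/16 — since the square is positive, the closed form is hyperbolic: l = 9/4, alpha*l = 2, so exp(alpha B) = cosh(2) + (sinh(2)/(9/4))*B = cosh(2) + (4*sinh(2)/9)*B.
Answer: cosh(2) + sinh(2)*e13


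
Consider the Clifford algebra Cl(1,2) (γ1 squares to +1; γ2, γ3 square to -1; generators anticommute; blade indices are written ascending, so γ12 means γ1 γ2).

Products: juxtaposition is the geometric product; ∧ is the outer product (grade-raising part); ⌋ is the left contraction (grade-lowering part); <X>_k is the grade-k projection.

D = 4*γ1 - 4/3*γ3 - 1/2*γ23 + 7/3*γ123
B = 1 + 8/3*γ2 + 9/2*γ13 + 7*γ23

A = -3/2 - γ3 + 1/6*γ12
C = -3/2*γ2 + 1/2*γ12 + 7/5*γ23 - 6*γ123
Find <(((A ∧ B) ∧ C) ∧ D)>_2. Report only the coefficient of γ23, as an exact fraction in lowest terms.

step 1: -3/2 - 4*γ2 - γ3 + 1/6*γ12 - 27/4*γ13 - 47/6*γ23
step 2: 9/4*γ2 - 3/4*γ12 - 18/5*γ23 - 13/8*γ123
step 3: -9*γ12 - 3*γ23 - 67/5*γ123
step 4: -9*γ12 - 3*γ23
Answer: -3


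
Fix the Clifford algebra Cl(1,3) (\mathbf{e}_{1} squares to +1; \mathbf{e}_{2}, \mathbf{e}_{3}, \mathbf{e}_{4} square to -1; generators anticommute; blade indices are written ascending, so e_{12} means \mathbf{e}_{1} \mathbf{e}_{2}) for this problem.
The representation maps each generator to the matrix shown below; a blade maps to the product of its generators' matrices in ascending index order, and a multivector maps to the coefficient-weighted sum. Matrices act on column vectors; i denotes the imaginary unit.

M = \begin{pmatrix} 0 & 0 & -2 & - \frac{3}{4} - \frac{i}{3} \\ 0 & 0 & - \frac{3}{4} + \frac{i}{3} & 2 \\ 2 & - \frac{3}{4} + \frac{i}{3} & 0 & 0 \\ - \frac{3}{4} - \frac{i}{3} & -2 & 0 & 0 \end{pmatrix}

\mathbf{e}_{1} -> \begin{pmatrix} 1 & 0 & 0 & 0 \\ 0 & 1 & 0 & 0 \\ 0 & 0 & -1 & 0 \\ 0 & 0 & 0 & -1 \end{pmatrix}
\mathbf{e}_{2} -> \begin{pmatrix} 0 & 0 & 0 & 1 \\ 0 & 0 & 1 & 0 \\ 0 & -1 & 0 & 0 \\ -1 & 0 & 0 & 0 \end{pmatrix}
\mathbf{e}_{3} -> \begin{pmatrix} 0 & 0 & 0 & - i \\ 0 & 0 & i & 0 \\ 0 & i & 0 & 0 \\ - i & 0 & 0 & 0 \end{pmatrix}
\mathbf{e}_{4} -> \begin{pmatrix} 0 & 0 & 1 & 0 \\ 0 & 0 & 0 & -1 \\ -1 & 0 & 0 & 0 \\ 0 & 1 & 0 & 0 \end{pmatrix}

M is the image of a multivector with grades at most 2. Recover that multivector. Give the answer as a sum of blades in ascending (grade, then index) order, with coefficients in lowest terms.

Method: the blade images are trace-orthogonal — tr(rho(e_A) rho(e_B)^-1) = 4 if A = B and 0 otherwise — and rho(e_A)^-1 = (e_A)^2 * rho(e_A) with (e_A)^2 = +1 or -1, so the coefficient of e_A in the preimage is (e_A)^2 * tr(M rho(e_A))/4.
Nonzero projections over blades of grade <= 2: e_{3}: (e_{3})^2 = -1, tr(M rho(e_{3})) = - \frac{4}{3}, coefficient \frac{1}{3}; e_{4}: (e_{4})^2 = -1, tr(M rho(e_{4})) = 8, coefficient -2; e_{12}: (e_{12})^2 = +1, tr(M rho(e_{12})) = -3, coefficient -\frac{3}{4}. Every other blade of grade <= 2 projects to 0.
Answer: \frac{1}{3} e_{3} - 2 e_{4} - \frac{3}{4} e_{12}


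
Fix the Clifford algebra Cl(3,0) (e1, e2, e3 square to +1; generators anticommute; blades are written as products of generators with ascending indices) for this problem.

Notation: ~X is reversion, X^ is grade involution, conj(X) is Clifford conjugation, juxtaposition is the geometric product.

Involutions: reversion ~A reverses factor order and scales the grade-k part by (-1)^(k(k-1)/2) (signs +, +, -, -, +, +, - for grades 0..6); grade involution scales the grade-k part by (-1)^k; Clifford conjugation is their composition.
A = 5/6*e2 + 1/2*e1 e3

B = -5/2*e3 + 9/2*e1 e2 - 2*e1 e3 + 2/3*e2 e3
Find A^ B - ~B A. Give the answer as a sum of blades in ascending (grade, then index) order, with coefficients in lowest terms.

first term: 1 + 5/2*e1 - 5/9*e3 - 1/3*e1 e2 + 13/3*e2 e3 - 5/3*e1 e2 e3
second term: -1 - 5/2*e1 + 5/9*e3 - 1/3*e1 e2 + 13/3*e2 e3 - 5/3*e1 e2 e3
Answer: 2 + 5*e1 - 10/9*e3


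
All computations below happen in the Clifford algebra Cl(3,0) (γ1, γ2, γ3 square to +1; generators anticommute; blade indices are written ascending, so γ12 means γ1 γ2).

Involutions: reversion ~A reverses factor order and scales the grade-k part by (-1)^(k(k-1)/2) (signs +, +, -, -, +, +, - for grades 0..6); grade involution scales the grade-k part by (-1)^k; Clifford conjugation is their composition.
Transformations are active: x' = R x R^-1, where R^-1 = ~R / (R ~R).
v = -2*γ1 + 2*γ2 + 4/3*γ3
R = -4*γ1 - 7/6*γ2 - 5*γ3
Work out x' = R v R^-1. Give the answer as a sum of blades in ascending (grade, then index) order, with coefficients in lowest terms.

~R = -4*γ1 - 7/6*γ2 - 5*γ3, and R ~R = 1525/36, so R^-1 = ~R / (1525/36).
R v = -1 - 31/3*γ12 - 46/3*γ13 + 76/9*γ23
Answer: 3338/1525*γ1 - 2966/1525*γ2 - 1004/915*γ3


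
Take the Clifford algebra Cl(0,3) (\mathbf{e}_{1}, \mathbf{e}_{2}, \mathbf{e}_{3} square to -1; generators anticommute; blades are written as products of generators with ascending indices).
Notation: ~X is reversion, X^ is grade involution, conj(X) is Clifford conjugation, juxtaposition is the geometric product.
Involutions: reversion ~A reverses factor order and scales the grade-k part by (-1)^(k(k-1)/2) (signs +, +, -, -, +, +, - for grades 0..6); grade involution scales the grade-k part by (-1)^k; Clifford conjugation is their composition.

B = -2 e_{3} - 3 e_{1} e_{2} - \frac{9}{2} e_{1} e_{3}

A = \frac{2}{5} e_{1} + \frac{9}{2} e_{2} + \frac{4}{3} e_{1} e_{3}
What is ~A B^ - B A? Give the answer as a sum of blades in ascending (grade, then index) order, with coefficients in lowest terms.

first term: -6 - \frac{65}{6} e_{1} + \frac{6}{5} e_{2} + \frac{9}{5} e_{3} + \frac{4}{5} e_{1} e_{3} + 5 e_{2} e_{3} + \frac{81}{4} e_{1} e_{2} e_{3}
second term: 6 + \frac{65}{6} e_{1} - \frac{6}{5} e_{2} - \frac{9}{5} e_{3} + \frac{4}{5} e_{1} e_{3} + 5 e_{2} e_{3} + \frac{81}{4} e_{1} e_{2} e_{3}
Answer: -12 - \frac{65}{3} e_{1} + \frac{12}{5} e_{2} + \frac{18}{5} e_{3}


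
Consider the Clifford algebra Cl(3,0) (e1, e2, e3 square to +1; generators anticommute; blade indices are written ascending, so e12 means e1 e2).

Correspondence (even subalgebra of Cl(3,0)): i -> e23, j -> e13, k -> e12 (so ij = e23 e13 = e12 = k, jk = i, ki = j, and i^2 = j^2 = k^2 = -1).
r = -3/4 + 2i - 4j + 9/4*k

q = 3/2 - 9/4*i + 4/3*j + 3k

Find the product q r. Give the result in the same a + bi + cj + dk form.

In blades: q = 3/2 + 3*e12 + 4/3*e13 - 9/4*e23, r = -3/4 + 9/4*e12 - 4*e13 + 2*e23.
Distribute q over r term by term (generator squares from the signature, products reordered to ascending indices): (3/2)*r = -9/8 + 27/8*e12 - 6*e13 + 3*e23; (3*e12)*r = -27/4 - 9/4*e12 + 6*e13 + 12*e23; (4/3*e13)*r = 16/3 - 8/3*e12 - e13 + 3*e23; (-9/4*e23)*r = 9/2 + 9*e12 + 81/16*e13 + 27/16*e23.
Sum: 47/24 + 179/24*e12 + 65/16*e13 + 315/16*e23; translating back through the correspondence:
Answer: 47/24 + 315/16*i + 65/16*j + 179/24*k


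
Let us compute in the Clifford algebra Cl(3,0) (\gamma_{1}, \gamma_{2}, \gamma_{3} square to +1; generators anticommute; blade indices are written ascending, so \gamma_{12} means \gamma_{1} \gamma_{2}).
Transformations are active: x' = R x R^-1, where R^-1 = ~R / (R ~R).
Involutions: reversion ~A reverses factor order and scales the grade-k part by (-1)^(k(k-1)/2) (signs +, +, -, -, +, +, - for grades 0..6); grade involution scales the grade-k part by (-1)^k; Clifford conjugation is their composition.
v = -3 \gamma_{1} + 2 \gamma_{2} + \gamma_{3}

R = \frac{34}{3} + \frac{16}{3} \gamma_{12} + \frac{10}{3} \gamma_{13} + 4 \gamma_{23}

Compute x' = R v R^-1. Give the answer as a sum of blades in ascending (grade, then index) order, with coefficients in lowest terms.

~R = \frac{34}{3} - \frac{16}{3} \gamma_{12} - \frac{10}{3} \gamma_{13} - 4 \gamma_{23}, and R ~R = 184, so R^-1 = ~R / (184).
R v = -20 \gamma_{1} + \frac{128}{3} \gamma_{2} + \frac{40}{3} \gamma_{3} - \frac{40}{3} \gamma_{123}
Answer: -\frac{1}{23} \gamma_{1} + \frac{86}{23} \gamma_{2} - \frac{3}{23} \gamma_{3}


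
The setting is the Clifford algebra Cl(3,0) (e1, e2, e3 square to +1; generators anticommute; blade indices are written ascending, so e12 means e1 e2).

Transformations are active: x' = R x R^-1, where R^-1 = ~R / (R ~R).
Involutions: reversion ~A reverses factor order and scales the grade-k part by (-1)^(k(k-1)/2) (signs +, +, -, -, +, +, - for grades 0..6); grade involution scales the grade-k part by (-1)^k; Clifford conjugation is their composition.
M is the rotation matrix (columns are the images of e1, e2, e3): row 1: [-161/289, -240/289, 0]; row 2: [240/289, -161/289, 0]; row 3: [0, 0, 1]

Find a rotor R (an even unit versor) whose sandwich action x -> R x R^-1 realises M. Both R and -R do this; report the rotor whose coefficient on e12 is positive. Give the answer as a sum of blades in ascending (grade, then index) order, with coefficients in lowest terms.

Method: write R = a + b12*e12 + b13*e13 + b23*e23 with a^2 + b12^2 + b13^2 + b23^2 = 1 (so R^-1 = ~R). Expanding the columns R e_j ~R gives tr M = 4a^2 - 1 and, from the antisymmetric part, M21 - M12 = -4a*b12, M13 - M31 = 4a*b13, M32 - M23 = -4a*b23.
Here tr M = -33/289, so a^2 = (1 + tr M)/4 = 64/289 and a = ±8/17. Taking a = 8/17: M21 - M12 = 480/289, M13 - M31 = 0, M32 - M23 = 0, giving b12 = -15/17, b13 = 0, b23 = 0, i.e. R = 8/17 - 15/17*e12.
Its e12 coefficient is negative, so report the other preimage -R.
Answer: -8/17 + 15/17*e12. Sheet selection: the two-to-one cover makes ±R indistinguishable at the matrix level (trace -33/289), so uniqueness comes from the required sign on e12.


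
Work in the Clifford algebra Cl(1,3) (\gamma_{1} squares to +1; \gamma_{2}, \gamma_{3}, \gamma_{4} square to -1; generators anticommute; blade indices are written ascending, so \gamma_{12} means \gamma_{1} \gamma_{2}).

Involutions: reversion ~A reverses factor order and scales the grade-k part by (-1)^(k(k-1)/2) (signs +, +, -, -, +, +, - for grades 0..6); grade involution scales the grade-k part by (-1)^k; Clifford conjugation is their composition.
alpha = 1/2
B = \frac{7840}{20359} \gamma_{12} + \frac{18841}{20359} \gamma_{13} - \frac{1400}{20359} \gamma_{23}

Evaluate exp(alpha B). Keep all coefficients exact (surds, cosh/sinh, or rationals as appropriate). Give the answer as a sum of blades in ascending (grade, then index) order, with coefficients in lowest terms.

B^2 term by term: the squares give (\frac{7840}{20359})^2*(\gamma_{12})^2 + (\frac{18841}{20359})^2*(\gamma_{13})^2 + (-\frac{1400}{20359})^2*(\gamma_{23})^2 = \frac{61465600}{414488881}*(+1) + \frac{354983281}{414488881}*(+1) + \frac{1960000}{414488881}*(-1) = 1 (each basis 2-blade squares to minus the product of its generators' squares); cross terms between blades sharing an index anticommute and cancel. So B^2 = 1.
B^2 = 1 — the series telescopes hyperbolically here: l = 1, alpha*l = \frac{1}{2}, so exp(alpha B) = cosh(\frac{1}{2}) + (sinh(\frac{1}{2})/1)*B = \cosh{\left(\frac{1}{2} \right)} + (\sinh{\left(\frac{1}{2} \right)})*B.
Answer: \cosh{\left(\frac{1}{2} \right)} + \frac{7840 \sinh{\left(\frac{1}{2} \right)}}{20359} \gamma_{12} + \frac{18841 \sinh{\left(\frac{1}{2} \right)}}{20359} \gamma_{13} - \frac{1400 \sinh{\left(\frac{1}{2} \right)}}{20359} \gamma_{23}


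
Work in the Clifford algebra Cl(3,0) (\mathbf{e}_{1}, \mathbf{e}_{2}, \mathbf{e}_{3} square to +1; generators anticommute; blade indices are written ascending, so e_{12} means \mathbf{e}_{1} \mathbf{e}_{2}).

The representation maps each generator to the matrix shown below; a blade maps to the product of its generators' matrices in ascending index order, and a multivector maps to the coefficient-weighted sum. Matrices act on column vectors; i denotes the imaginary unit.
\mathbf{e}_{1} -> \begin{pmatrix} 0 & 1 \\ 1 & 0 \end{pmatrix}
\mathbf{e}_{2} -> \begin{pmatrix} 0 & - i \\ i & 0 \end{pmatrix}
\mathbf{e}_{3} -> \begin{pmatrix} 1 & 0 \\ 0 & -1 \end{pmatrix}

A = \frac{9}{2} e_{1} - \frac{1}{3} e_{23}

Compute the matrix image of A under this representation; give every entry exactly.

Bivector images (products of the table entries): rho(e_{23}) = rho(\mathbf{e}_{2})rho(\mathbf{e}_{3}) = \begin{pmatrix} 0 & i \\ i & 0 \end{pmatrix}.
M = (\frac{9}{2})*rho(e_{1}) + (-\frac{1}{3})*rho(e_{23}), summed entrywise:
Answer: \begin{pmatrix} 0 & \frac{9}{2} - \frac{i}{3} \\ \frac{9}{2} - \frac{i}{3} & 0 \end{pmatrix}


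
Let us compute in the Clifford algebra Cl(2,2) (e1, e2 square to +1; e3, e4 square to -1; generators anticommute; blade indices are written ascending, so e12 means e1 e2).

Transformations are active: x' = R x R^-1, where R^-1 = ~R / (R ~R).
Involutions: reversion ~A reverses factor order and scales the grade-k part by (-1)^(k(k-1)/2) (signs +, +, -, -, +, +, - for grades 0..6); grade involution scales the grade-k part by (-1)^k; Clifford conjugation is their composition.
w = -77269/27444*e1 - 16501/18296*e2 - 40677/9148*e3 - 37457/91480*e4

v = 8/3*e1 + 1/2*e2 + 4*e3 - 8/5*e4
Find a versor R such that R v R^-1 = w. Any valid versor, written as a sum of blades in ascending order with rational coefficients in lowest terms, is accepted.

Construction: equal norms (both -10079/900) license R = v + w = -4085/27444*e1 - 7353/18296*e2 - 4085/9148*e3 - 36765/18296*e4 — nothing changes along that direction, while (v - w)/2 changes sign, so v maps onto w.
Answer: -4085/27444*e1 - 7353/18296*e2 - 4085/9148*e3 - 36765/18296*e4


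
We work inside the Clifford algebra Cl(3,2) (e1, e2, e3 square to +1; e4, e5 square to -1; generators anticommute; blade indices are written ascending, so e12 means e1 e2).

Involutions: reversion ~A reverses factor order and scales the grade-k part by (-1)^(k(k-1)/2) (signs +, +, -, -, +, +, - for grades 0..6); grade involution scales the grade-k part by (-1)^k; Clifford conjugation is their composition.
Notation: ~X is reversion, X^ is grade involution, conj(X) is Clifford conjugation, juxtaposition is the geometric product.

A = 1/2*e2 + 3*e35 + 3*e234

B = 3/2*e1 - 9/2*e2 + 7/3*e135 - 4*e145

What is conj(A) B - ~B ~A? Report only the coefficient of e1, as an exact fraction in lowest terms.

first term: 9/4 - 7*e1 + 3/4*e12 - 27/2*e34 + 12*e134 - 9/2*e135 + 27/2*e235 - 9/2*e1234 - 65/6*e1235 + 5*e1245
second term: -9/4 + 7*e1 + 3/4*e12 + 27/2*e34 + 12*e134 - 9/2*e135 + 27/2*e235 - 9/2*e1234 - 79/6*e1235 + 9*e1245
Answer: -14


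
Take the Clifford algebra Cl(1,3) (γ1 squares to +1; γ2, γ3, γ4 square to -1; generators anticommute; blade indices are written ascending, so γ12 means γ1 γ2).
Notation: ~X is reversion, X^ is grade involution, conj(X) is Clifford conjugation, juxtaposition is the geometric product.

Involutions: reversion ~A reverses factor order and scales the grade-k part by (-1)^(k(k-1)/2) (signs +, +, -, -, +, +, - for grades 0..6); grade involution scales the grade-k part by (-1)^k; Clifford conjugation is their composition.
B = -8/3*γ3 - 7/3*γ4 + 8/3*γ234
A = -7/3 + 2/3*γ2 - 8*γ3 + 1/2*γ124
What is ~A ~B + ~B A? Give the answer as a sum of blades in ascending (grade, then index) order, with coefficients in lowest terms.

first term: -64/3 + 56/9*γ3 + 49/9*γ4 - 7/6*γ12 + 4/3*γ13 - 16/9*γ23 + 178/9*γ24 + 184/9*γ34 + 56/9*γ234 - 4/3*γ1234
second term: -64/3 + 56/9*γ3 + 49/9*γ4 + 7/6*γ12 + 4/3*γ13 + 16/9*γ23 + 206/9*γ24 - 152/9*γ34 + 56/9*γ234 - 4/3*γ1234
Answer: -128/3 + 112/9*γ3 + 98/9*γ4 + 8/3*γ13 + 128/3*γ24 + 32/9*γ34 + 112/9*γ234 - 8/3*γ1234


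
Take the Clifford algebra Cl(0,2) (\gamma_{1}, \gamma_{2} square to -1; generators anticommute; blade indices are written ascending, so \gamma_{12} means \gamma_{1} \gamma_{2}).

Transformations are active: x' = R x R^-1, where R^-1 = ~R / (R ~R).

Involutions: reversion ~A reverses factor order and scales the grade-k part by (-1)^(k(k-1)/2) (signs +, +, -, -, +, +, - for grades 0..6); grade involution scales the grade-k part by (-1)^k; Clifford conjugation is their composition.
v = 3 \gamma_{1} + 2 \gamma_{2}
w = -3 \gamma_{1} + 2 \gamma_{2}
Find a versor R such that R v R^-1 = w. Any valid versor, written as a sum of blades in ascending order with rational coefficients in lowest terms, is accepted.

The midline construction: v and w both square to -13, so reflecting in their sum 4 \gamma_{2} exchanges them.
Answer: 4 \gamma_{2}


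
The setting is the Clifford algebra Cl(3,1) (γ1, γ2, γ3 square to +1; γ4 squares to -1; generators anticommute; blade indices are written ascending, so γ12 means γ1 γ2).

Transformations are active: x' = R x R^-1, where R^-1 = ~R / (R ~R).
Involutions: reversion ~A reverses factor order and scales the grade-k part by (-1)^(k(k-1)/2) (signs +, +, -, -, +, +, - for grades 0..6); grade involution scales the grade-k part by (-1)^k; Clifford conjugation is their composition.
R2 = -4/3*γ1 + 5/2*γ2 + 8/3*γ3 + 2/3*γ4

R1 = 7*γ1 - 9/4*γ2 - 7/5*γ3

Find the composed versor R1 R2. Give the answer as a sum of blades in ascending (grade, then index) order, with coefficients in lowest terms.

Distribute over the terms of R1 (each basis-blade product reordered to ascending indices, repeated generators contracted through their squares):
(7*γ1) R2 = -28/3 + 35/2*γ12 + 56/3*γ13 + 14/3*γ14
(-9/4*γ2) R2 = -45/8 - 3*γ12 - 6*γ23 - 3/2*γ24
(-7/5*γ3) R2 = -56/15 - 28/15*γ13 + 7/2*γ23 - 14/15*γ34
Summing the partial products and collecting blades:
Answer: -2243/120 + 29/2*γ12 + 84/5*γ13 + 14/3*γ14 - 5/2*γ23 - 3/2*γ24 - 14/15*γ34


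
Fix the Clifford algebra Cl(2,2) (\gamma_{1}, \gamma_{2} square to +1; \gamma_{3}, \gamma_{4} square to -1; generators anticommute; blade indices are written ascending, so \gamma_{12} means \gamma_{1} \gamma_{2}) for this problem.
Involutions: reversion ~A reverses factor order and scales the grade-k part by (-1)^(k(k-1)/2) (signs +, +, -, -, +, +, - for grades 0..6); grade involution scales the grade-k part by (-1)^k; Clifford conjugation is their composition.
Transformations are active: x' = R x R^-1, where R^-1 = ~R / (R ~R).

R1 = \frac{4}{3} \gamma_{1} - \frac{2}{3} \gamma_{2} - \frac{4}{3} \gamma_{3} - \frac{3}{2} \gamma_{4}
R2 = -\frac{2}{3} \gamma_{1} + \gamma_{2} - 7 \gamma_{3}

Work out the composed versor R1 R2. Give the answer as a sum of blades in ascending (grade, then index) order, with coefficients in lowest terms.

Distribute over the terms of R2 (each basis-blade product reordered to ascending indices, repeated generators contracted through their squares):
R1 (-\frac{2}{3} \gamma_{1}) = -\frac{8}{9} - \frac{4}{9} \gamma_{12} - \frac{8}{9} \gamma_{13} - \gamma_{14}
R1 (\gamma_{2}) = -\frac{2}{3} + \frac{4}{3} \gamma_{12} + \frac{4}{3} \gamma_{23} + \frac{3}{2} \gamma_{24}
R1 (-7 \gamma_{3}) = -\frac{28}{3} - \frac{28}{3} \gamma_{13} + \frac{14}{3} \gamma_{23} - \frac{21}{2} \gamma_{34}
Summing the partial products and collecting blades:
Answer: -\frac{98}{9} + \frac{8}{9} \gamma_{12} - \frac{92}{9} \gamma_{13} - \gamma_{14} + 6 \gamma_{23} + \frac{3}{2} \gamma_{24} - \frac{21}{2} \gamma_{34}


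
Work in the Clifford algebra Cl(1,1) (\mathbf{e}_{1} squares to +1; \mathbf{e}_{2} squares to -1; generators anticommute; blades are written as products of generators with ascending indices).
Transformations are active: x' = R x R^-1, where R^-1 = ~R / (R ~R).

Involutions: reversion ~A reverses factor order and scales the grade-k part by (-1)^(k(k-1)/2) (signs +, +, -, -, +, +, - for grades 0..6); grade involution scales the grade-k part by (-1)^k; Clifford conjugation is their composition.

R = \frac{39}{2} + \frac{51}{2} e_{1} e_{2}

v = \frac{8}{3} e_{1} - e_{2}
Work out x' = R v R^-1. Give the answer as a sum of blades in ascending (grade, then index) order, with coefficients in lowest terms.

~R = \frac{39}{2} - \frac{51}{2} e_{1} e_{2}, and R ~R = -270, so R^-1 = ~R / (-270).
R v = \frac{155}{2} e_{1} - \frac{175}{2} e_{2}
Answer: -\frac{499}{36} e_{1} + \frac{491}{36} e_{2}


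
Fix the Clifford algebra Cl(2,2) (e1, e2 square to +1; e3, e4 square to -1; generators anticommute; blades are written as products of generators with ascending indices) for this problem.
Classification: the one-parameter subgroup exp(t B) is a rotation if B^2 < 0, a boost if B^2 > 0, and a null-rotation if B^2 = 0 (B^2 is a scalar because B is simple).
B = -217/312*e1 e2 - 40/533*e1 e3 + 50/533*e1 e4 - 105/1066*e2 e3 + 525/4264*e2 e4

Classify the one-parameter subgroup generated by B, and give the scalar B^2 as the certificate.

B^2 term by term: the squares give (-217/312)^2*(e1 e2)^2 + (-40/533)^2*(e1 e3)^2 + (50/533)^2*(e1 e4)^2 + (-105/1066)^2*(e2 e3)^2 + (525/4264)^2*(e2 e4)^2 = 47089/97344*(-1) + 1600/284089*(+1) + 2500/284089*(+1) + 11025/1136356*(+1) + 275625/18181696*(+1) = -4/9 (each basis 2-blade squares to minus the product of its generators' squares); cross terms between blades sharing an index anticommute and cancel; the commuting (index-disjoint) pairs give grade-4 terms 2*c*c'*(blade product), which cancel blade by blade — e1 e2 e3 e4: 5250/284089 - 5250/284089 = 0 — confirming B is simple. So B^2 = -4/9.
Answer: rotation, certificate B^2 = -4/9. One invariant decides it: the square -4/9 survives every conjugation, and its sign is exactly the classification.


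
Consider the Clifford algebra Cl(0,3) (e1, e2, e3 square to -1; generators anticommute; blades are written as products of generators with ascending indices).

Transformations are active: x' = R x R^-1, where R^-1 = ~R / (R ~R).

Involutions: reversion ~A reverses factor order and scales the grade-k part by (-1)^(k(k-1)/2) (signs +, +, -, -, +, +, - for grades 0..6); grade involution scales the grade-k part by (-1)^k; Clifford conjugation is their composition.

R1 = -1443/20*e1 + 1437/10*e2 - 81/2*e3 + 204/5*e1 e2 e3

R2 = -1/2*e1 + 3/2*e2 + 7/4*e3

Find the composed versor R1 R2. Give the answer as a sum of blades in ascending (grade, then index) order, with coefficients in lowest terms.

Distribute over the terms of R2 (each basis-blade product reordered to ascending indices, repeated generators contracted through their squares):
R1 (-1/2*e1) = -1443/40 + 1437/20*e1 e2 - 81/4*e1 e3 + 102/5*e2 e3
R1 (3/2*e2) = -4311/20 - 4329/40*e1 e2 + 306/5*e1 e3 + 243/4*e2 e3
R1 (7/4*e3) = 567/8 - 357/5*e1 e2 - 10101/80*e1 e3 + 10059/40*e2 e3
Summing the partial products and collecting blades:
Answer: -723/4 - 4311/40*e1 e2 - 1365/16*e1 e3 + 2661/8*e2 e3
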